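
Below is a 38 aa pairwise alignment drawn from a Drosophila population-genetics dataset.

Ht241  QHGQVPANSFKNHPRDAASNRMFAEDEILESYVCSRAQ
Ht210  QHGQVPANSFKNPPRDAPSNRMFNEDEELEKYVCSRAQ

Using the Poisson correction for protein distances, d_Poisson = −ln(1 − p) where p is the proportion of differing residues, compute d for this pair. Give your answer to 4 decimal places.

Differing sites — 13:H/P; 18:A/P; 24:A/N; 28:I/E; 31:S/K.
p = 5/38 = 0.131579.
d = −ln(1 − 0.131579) = −ln(0.868421) = 0.1411.

0.1411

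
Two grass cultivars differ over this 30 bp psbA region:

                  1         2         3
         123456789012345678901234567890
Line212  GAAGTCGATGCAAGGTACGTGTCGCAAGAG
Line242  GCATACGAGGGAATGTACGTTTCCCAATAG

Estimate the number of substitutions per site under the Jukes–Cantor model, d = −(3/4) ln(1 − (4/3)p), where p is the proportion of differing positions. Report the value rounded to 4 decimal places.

0.3831

Mismatches occur at site 2 (A↔C), site 4 (G↔T), site 5 (T↔A), site 9 (T↔G), site 11 (C↔G), site 14 (G↔T), site 21 (G↔T), site 24 (G↔C), site 28 (G↔T).
p = 9/30 = 0.300000.
d = −0.75 · ln(1 − (4/3)·0.300000) = −0.75 · ln(0.600000) = −0.75 · (-0.510826) = 0.3831.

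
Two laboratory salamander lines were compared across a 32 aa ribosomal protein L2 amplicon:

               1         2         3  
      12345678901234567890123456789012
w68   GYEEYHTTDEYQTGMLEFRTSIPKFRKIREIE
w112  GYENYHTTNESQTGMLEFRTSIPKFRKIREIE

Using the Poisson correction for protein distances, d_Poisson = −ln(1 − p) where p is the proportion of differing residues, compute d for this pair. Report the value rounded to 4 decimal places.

0.0984

Differing sites — 4:E/N; 9:D/N; 11:Y/S.
p = 3/32 = 0.093750.
d = −ln(1 − 0.093750) = −ln(0.906250) = 0.0984.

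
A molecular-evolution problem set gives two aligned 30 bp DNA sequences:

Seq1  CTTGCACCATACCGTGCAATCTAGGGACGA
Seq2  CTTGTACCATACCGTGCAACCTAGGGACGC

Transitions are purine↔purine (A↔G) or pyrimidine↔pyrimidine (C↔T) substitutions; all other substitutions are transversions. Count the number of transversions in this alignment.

1

Mismatches occur at site 5 (C/T, transition), site 20 (T/C, transition), site 30 (A/C, transversion).
Of the 3 differences, 2 transitions and 1 transversion, so the answer is 1.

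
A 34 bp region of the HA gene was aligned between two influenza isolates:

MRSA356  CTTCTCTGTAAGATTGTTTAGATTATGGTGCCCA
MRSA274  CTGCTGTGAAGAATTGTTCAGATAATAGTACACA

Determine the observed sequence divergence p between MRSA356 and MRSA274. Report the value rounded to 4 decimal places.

0.2941

The sequences differ at positions 3 (T/G), 6 (C/G), 9 (T/A), 11 (A/G), 12 (G/A), 19 (T/C), 24 (T/A), 27 (G/A), 30 (G/A), 32 (C/A).
There are 10 differences over 34 sites, so p = 10/34 = 0.2941.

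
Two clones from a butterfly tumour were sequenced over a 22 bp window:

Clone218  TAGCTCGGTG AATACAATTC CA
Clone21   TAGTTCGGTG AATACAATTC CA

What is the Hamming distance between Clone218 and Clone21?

1

Differing sites — 4:C/T.
That gives 1 mismatch out of 22 aligned sites, so the Hamming distance is 1.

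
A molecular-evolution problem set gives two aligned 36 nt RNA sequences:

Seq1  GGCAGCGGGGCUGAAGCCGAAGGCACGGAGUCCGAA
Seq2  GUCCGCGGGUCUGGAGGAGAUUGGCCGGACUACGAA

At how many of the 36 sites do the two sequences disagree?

Differing sites — 2:G/U; 4:A/C; 10:G/U; 14:A/G; 17:C/G; 18:C/A; 21:A/U; 22:G/U; 24:C/G; 25:A/C; 30:G/C; 32:C/A.
That gives 12 mismatches out of 36 aligned sites, so the Hamming distance is 12.

12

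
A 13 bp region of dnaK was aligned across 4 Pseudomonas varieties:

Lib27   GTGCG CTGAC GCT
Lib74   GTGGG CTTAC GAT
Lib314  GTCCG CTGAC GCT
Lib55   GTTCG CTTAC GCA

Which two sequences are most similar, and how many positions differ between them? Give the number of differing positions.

Pairwise Hamming distances:
  Lib27 vs Lib74: 3
  Lib27 vs Lib314: 1
  Lib27 vs Lib55: 3
  Lib74 vs Lib314: 4
  Lib74 vs Lib55: 4
  Lib314 vs Lib55: 3
The smallest is 1, between Lib27 and Lib314.

1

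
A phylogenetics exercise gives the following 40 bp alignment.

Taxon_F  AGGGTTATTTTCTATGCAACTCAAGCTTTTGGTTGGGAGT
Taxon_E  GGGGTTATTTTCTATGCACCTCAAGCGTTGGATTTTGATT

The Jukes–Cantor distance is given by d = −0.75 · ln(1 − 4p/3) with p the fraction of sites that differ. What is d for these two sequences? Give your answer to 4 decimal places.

The sequences differ at positions 1 (A/G), 19 (A/C), 27 (T/G), 30 (T/G), 32 (G/A), 35 (G/T), 36 (G/T), 39 (G/T).
p = 8/40 = 0.200000.
d = −0.75 · ln(1 − (4/3)·0.200000) = −0.75 · ln(0.733333) = −0.75 · (-0.310155) = 0.2326.

0.2326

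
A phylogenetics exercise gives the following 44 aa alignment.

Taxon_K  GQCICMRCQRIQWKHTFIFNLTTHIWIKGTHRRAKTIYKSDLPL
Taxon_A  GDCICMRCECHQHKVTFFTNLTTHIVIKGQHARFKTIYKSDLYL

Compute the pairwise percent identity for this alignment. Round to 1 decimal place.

70.5%

Differing sites — 2:Q/D; 9:Q/E; 10:R/C; 11:I/H; 13:W/H; 15:H/V; 18:I/F; 19:F/T; 26:W/V; 30:T/Q; 32:R/A; 34:A/F; 43:P/Y.
31 of the 44 sites match, so the percent identity is 31/44 × 100 = 70.5%.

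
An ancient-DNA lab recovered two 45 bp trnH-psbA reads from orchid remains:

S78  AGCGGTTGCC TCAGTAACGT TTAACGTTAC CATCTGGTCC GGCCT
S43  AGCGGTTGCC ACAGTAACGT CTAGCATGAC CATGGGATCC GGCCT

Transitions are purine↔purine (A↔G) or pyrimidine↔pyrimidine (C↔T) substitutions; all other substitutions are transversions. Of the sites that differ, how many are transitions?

4

Mismatches occur at site 11 (T→A, transversion), site 21 (T→C, transition), site 24 (A→G, transition), site 26 (G→A, transition), site 28 (T→G, transversion), site 34 (C→G, transversion), site 35 (T→G, transversion), site 37 (G→A, transition).
Of the 8 differences, 4 transitions and 4 transversions, so the answer is 4.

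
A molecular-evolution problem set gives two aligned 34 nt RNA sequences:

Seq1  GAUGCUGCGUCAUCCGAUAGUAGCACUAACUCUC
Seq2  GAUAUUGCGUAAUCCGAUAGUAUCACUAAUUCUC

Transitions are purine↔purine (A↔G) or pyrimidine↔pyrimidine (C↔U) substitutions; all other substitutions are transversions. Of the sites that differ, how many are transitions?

Mismatches occur at site 4 (G→A, transition), site 5 (C→U, transition), site 11 (C→A, transversion), site 23 (G→U, transversion), site 30 (C→U, transition).
Of the 5 differences, 3 transitions and 2 transversions, so the answer is 3.

3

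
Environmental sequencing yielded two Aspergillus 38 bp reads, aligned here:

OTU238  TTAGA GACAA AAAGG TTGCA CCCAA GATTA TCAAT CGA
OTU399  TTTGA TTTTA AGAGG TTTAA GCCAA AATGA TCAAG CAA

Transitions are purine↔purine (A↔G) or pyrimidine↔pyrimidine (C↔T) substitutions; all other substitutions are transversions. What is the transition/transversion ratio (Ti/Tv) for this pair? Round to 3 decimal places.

0.444

Differing sites — 3:A/T (Tv); 6:G/T (Tv); 7:A/T (Tv); 8:C/T (Ti); 9:A/T (Tv); 12:A/G (Ti); 18:G/T (Tv); 19:C/A (Tv); 21:C/G (Tv); 26:G/A (Ti); 29:T/G (Tv); 35:T/G (Tv); 37:G/A (Ti).
Of the 13 differences, 4 transitions and 9 transversions, so Ti/Tv = 4/9 = 0.444.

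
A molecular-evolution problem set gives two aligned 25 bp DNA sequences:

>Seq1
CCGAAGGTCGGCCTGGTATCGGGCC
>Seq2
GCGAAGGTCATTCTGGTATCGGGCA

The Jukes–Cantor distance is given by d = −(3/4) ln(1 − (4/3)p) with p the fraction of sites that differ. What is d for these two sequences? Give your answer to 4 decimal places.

0.2326

Differing sites — 1:C/G; 10:G/A; 11:G/T; 12:C/T; 25:C/A.
p = 5/25 = 0.200000.
d = −0.75 · ln(1 − (4/3)·0.200000) = −0.75 · ln(0.733333) = −0.75 · (-0.310155) = 0.2326.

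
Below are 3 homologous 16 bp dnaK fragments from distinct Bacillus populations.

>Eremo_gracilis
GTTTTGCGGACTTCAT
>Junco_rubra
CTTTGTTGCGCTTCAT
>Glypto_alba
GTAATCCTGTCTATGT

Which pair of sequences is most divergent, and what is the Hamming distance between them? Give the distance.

12

Pairwise Hamming distances:
  Eremo_gracilis vs Junco_rubra: 6
  Eremo_gracilis vs Glypto_alba: 8
  Junco_rubra vs Glypto_alba: 12
The largest is 12, between Junco_rubra and Glypto_alba.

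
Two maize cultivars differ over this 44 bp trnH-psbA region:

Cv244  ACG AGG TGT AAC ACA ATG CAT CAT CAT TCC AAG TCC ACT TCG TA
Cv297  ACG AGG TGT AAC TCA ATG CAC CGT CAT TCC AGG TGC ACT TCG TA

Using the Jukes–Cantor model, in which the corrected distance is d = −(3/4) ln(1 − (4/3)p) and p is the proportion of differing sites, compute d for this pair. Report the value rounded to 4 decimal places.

0.1232

Differing sites — 13:A/T; 21:T/C; 23:A/G; 32:A/G; 35:C/G.
p = 5/44 = 0.113636.
d = −0.75 · ln(1 − (4/3)·0.113636) = −0.75 · ln(0.848485) = −0.75 · (-0.164303) = 0.1232.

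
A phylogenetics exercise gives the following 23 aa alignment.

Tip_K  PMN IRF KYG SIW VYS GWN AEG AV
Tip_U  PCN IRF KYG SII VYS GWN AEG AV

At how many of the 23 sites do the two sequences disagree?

Differing sites — 2:M/C; 12:W/I.
That gives 2 mismatches out of 23 aligned sites, so the Hamming distance is 2.

2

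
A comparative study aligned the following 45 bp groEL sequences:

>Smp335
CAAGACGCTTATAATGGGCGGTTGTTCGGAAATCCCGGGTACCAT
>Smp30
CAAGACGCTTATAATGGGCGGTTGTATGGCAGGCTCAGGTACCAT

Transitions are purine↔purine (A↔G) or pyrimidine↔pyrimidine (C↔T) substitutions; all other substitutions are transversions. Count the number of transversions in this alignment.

3

Differing sites — 26:T/A (Tv); 27:C/T (Ti); 30:A/C (Tv); 32:A/G (Ti); 33:T/G (Tv); 35:C/T (Ti); 37:G/A (Ti).
Of the 7 differences, 4 transitions and 3 transversions, so the answer is 3.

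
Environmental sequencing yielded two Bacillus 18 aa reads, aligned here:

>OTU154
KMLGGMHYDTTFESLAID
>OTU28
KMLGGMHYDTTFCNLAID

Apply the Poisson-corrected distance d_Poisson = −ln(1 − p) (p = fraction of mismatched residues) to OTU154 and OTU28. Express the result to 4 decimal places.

Mismatches occur at site 13 (E↔C), site 14 (S↔N).
p = 2/18 = 0.111111.
d = −ln(1 − 0.111111) = −ln(0.888889) = 0.1178.

0.1178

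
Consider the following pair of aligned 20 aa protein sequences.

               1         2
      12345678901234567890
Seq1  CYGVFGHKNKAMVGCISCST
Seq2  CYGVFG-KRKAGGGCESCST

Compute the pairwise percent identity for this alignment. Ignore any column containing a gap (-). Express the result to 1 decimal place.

78.9%

Excluding the 1 gap column leaves 19 comparable sites.
Differing sites — 9:N/R; 12:M/G; 13:V/G; 16:I/E.
15 of the 19 comparable sites match, so the percent identity is 15/19 × 100 = 78.9%.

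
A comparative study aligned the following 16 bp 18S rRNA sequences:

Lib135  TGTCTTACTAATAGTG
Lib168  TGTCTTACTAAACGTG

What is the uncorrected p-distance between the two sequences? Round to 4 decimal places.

0.1250

The sequences differ at positions 12 (T/A), 13 (A/C).
There are 2 differences over 16 sites, so p = 2/16 = 0.1250.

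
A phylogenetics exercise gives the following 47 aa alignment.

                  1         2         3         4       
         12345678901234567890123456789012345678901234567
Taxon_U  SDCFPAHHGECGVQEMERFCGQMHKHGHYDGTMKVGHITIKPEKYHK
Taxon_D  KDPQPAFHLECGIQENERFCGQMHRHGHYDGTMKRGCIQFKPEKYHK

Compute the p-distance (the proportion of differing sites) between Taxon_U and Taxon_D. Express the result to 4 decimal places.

Differing sites — 1:S/K; 3:C/P; 4:F/Q; 7:H/F; 9:G/L; 13:V/I; 16:M/N; 25:K/R; 35:V/R; 37:H/C; 39:T/Q; 40:I/F.
There are 12 differences over 47 sites, so p = 12/47 = 0.2553.

0.2553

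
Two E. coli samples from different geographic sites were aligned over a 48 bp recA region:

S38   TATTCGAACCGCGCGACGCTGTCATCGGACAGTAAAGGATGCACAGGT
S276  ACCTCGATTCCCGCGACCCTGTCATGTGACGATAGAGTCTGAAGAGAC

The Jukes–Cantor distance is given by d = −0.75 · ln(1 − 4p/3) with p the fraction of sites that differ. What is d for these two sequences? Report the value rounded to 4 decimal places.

0.5199

Mismatches occur at site 1 (T↔A), site 2 (A↔C), site 3 (T↔C), site 8 (A↔T), site 9 (C↔T), site 11 (G↔C), site 18 (G↔C), site 26 (C↔G), site 27 (G↔T), site 31 (A↔G), site 32 (G↔A), site 35 (A↔G), site 38 (G↔T), site 39 (A↔C), site 42 (C↔A), site 44 (C↔G), site 47 (G↔A), site 48 (T↔C).
p = 18/48 = 0.375000.
d = −0.75 · ln(1 − (4/3)·0.375000) = −0.75 · ln(0.500000) = −0.75 · (-0.693147) = 0.5199.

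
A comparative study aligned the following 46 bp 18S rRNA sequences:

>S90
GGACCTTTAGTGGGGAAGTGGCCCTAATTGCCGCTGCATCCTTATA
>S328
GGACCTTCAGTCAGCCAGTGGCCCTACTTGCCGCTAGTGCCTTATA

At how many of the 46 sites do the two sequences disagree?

10

Mismatches occur at site 8 (T↔C), site 12 (G↔C), site 13 (G↔A), site 15 (G↔C), site 16 (A↔C), site 27 (A↔C), site 36 (G↔A), site 37 (C↔G), site 38 (A↔T), site 39 (T↔G).
That gives 10 mismatches out of 46 aligned sites, so the Hamming distance is 10.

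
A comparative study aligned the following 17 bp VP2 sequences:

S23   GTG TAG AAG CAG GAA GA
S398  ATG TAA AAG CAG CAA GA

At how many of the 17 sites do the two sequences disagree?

3

Differing sites — 1:G/A; 6:G/A; 13:G/C.
That gives 3 mismatches out of 17 aligned sites, so the Hamming distance is 3.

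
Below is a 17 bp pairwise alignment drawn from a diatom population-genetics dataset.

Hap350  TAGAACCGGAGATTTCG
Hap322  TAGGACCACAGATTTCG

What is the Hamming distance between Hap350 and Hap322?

The sequences differ at positions 4 (A/G), 8 (G/A), 9 (G/C).
That gives 3 mismatches out of 17 aligned sites, so the Hamming distance is 3.

3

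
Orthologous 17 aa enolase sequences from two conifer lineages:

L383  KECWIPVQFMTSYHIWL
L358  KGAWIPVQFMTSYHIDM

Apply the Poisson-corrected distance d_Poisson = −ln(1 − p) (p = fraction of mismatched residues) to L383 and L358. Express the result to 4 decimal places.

0.2683

Mismatches occur at site 2 (E↔G), site 3 (C↔A), site 16 (W↔D), site 17 (L↔M).
p = 4/17 = 0.235294.
d = −ln(1 − 0.235294) = −ln(0.764706) = 0.2683.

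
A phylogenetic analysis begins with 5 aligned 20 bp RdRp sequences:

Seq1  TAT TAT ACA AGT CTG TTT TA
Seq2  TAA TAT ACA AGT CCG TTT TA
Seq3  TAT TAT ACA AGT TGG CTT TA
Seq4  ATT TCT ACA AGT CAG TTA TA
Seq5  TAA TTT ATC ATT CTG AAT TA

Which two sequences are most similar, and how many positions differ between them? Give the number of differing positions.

2

Pairwise Hamming distances:
  Seq1 vs Seq2: 2
  Seq1 vs Seq3: 3
  Seq1 vs Seq4: 5
  Seq1 vs Seq5: 7
  Seq2 vs Seq3: 4
  Seq2 vs Seq4: 6
  Seq2 vs Seq5: 7
  Seq3 vs Seq4: 7
  Seq3 vs Seq5: 9
  Seq4 vs Seq5: 11
The smallest is 2, between Seq1 and Seq2.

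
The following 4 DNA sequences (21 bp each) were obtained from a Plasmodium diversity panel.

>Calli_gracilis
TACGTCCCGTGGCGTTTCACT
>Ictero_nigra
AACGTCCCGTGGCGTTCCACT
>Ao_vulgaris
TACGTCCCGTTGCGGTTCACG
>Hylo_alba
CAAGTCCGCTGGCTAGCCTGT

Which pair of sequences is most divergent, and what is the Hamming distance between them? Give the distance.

Pairwise Hamming distances:
  Calli_gracilis vs Ictero_nigra: 2
  Calli_gracilis vs Ao_vulgaris: 3
  Calli_gracilis vs Hylo_alba: 10
  Ictero_nigra vs Ao_vulgaris: 5
  Ictero_nigra vs Hylo_alba: 9
  Ao_vulgaris vs Hylo_alba: 12
The largest is 12, between Ao_vulgaris and Hylo_alba.

12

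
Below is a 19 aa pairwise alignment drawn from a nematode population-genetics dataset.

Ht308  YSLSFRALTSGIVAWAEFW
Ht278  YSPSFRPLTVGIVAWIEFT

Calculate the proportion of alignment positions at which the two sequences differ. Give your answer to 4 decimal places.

Differing sites — 3:L/P; 7:A/P; 10:S/V; 16:A/I; 19:W/T.
There are 5 differences over 19 sites, so p = 5/19 = 0.2632.

0.2632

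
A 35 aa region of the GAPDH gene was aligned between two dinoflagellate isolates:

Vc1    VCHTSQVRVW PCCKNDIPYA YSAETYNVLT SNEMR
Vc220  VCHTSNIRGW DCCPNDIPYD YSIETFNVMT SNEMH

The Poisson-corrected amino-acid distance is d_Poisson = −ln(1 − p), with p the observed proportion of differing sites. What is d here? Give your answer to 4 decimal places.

0.3365

Differing sites — 6:Q/N; 7:V/I; 9:V/G; 11:P/D; 14:K/P; 20:A/D; 23:A/I; 26:Y/F; 29:L/M; 35:R/H.
p = 10/35 = 0.285714.
d = −ln(1 − 0.285714) = −ln(0.714286) = 0.3365.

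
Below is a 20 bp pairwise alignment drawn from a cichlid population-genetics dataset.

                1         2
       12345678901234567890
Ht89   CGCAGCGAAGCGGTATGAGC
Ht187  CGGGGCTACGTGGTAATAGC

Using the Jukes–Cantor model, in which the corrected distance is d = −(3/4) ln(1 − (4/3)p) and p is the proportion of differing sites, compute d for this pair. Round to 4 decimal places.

0.4715

Differing sites — 3:C/G; 4:A/G; 7:G/T; 9:A/C; 11:C/T; 16:T/A; 17:G/T.
p = 7/20 = 0.350000.
d = −0.75 · ln(1 − (4/3)·0.350000) = −0.75 · ln(0.533333) = −0.75 · (-0.628609) = 0.4715.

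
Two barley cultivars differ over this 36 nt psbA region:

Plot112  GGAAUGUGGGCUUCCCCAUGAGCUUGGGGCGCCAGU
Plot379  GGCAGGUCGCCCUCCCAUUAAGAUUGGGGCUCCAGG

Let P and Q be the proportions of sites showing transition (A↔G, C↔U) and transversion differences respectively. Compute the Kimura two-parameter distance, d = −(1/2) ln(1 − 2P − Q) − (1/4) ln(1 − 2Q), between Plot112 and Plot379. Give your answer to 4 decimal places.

0.3973

Differing sites — 3:A/C (Tv); 5:U/G (Tv); 8:G/C (Tv); 10:G/C (Tv); 12:U/C (Ti); 17:C/A (Tv); 18:A/U (Tv); 20:G/A (Ti); 23:C/A (Tv); 31:G/U (Tv); 36:U/G (Tv).
Of the 11 differences, 2 transitions and 9 transversions over 36 sites: P = 2/36 = 0.055556, Q = 9/36 = 0.250000.
d = −0.5·ln(0.638888) − 0.25·ln(0.500000) = −0.5·(-0.448026) − 0.25·(-0.693147) = 0.3973.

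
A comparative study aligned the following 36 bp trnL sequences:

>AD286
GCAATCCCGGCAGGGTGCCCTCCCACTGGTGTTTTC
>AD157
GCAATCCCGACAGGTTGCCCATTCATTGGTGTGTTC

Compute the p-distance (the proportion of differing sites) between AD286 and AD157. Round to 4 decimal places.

0.1944

Mismatches occur at site 10 (G→A), site 15 (G→T), site 21 (T→A), site 22 (C→T), site 23 (C→T), site 26 (C→T), site 33 (T→G).
There are 7 differences over 36 sites, so p = 7/36 = 0.1944.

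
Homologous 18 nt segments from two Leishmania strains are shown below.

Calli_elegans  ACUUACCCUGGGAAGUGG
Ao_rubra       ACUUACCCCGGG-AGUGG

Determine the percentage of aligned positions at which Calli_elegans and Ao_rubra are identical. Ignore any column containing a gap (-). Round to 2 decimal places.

Excluding the 1 gap column leaves 17 comparable sites.
Differing sites — 9:U/C.
16 of the 17 comparable sites match, so the percent identity is 16/17 × 100 = 94.12%.

94.12%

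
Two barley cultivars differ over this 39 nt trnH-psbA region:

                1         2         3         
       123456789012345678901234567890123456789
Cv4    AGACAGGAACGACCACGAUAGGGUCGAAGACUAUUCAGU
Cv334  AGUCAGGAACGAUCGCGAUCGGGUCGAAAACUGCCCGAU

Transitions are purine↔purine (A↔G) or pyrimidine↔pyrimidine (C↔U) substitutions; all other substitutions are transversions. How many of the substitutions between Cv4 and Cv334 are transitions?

The sequences differ at positions 3 (A/U, transversion), 13 (C/U, transition), 15 (A/G, transition), 20 (A/C, transversion), 29 (G/A, transition), 33 (A/G, transition), 34 (U/C, transition), 35 (U/C, transition), 37 (A/G, transition), 38 (G/A, transition).
Of the 10 differences, 8 transitions and 2 transversions, so the answer is 8.

8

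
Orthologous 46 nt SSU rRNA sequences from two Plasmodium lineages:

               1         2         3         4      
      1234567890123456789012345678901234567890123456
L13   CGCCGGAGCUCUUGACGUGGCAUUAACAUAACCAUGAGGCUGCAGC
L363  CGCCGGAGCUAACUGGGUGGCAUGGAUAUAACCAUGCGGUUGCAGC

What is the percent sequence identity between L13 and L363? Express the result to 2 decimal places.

Differing sites — 11:C/A; 12:U/A; 13:U/C; 14:G/U; 15:A/G; 16:C/G; 24:U/G; 25:A/G; 27:C/U; 37:A/C; 40:C/U.
35 of the 46 sites match, so the percent identity is 35/46 × 100 = 76.09%.

76.09%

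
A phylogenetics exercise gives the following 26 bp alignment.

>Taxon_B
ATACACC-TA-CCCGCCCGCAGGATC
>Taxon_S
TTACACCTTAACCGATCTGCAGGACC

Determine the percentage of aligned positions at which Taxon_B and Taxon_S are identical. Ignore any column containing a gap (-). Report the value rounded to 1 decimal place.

Excluding the 2 gap columns leaves 24 comparable sites.
Mismatches occur at site 1 (A/T), site 14 (C/G), site 15 (G/A), site 16 (C/T), site 18 (C/T), site 25 (T/C).
18 of the 24 comparable sites match, so the percent identity is 18/24 × 100 = 75.0%.

75.0%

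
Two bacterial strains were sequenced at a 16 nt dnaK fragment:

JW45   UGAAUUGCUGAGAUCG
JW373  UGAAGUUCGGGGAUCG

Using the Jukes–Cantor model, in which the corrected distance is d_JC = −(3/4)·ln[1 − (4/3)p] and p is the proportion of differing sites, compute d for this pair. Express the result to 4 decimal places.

0.3041

The sequences differ at positions 5 (U/G), 7 (G/U), 9 (U/G), 11 (A/G).
p = 4/16 = 0.250000.
d = −0.75 · ln(1 − (4/3)·0.250000) = −0.75 · ln(0.666667) = −0.75 · (-0.405465) = 0.3041.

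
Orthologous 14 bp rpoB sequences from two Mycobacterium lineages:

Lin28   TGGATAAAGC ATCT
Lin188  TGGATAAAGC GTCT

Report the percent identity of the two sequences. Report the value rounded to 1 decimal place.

92.9%

The sequences differ at position 11 (A/G).
13 of the 14 sites match, so the percent identity is 13/14 × 100 = 92.9%.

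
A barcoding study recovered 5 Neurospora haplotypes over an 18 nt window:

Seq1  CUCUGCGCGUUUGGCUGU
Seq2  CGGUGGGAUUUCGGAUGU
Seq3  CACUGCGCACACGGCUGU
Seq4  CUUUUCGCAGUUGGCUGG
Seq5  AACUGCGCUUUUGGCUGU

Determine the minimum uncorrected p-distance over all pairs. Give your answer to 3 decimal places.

Pairwise Hamming distances:
  Seq1 vs Seq2: 7
  Seq1 vs Seq3: 5
  Seq1 vs Seq4: 5
  Seq1 vs Seq5: 3
  Seq2 vs Seq3: 8
  Seq2 vs Seq4: 10
  Seq2 vs Seq5: 7
  Seq3 vs Seq4: 7
  Seq3 vs Seq5: 5
  Seq4 vs Seq5: 7
The smallest is 3 mismatches, between Seq1 and Seq5; p = 3/18 = 0.167.

0.167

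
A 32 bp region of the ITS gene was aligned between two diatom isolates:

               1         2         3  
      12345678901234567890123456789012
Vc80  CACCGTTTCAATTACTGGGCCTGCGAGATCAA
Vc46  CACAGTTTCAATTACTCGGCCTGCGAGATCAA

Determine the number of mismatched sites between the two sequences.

2

The sequences differ at positions 4 (C/A), 17 (G/C).
That gives 2 mismatches out of 32 aligned sites, so the Hamming distance is 2.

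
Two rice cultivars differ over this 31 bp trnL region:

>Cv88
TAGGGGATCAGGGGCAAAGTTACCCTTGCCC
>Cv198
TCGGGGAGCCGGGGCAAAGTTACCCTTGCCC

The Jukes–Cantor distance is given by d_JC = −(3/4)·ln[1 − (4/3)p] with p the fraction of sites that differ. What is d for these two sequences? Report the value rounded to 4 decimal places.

Mismatches occur at site 2 (A/C), site 8 (T/G), site 10 (A/C).
p = 3/31 = 0.096774.
d = −0.75 · ln(1 − (4/3)·0.096774) = −0.75 · ln(0.870968) = −0.75 · (-0.138150) = 0.1036.

0.1036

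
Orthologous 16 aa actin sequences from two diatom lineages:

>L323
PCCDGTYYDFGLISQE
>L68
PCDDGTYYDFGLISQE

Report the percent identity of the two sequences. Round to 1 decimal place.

The sequences differ at position 3 (C/D).
15 of the 16 sites match, so the percent identity is 15/16 × 100 = 93.8%.

93.8%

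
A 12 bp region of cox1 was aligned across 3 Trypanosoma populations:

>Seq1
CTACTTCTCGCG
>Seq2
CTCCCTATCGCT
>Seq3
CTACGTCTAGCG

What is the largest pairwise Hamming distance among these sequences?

Pairwise Hamming distances:
  Seq1 vs Seq2: 4
  Seq1 vs Seq3: 2
  Seq2 vs Seq3: 5
The largest is 5, between Seq2 and Seq3.

5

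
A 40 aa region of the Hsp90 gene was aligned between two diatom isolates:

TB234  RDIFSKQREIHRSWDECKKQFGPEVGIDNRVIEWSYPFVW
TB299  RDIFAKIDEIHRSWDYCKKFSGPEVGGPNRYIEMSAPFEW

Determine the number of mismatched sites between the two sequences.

12

The sequences differ at positions 5 (S/A), 7 (Q/I), 8 (R/D), 16 (E/Y), 20 (Q/F), 21 (F/S), 27 (I/G), 28 (D/P), 31 (V/Y), 34 (W/M), 36 (Y/A), 39 (V/E).
That gives 12 mismatches out of 40 aligned sites, so the Hamming distance is 12.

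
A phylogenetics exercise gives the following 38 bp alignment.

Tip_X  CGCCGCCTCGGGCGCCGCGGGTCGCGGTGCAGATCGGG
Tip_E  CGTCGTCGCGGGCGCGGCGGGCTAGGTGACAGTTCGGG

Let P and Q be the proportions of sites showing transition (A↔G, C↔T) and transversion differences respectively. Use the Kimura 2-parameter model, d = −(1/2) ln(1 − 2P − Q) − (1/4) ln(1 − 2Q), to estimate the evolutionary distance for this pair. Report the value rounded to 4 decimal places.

Mismatches occur at site 3 (C/T, transition), site 6 (C/T, transition), site 8 (T/G, transversion), site 16 (C/G, transversion), site 22 (T/C, transition), site 23 (C/T, transition), site 24 (G/A, transition), site 25 (C/G, transversion), site 27 (G/T, transversion), site 28 (T/G, transversion), site 29 (G/A, transition), site 33 (A/T, transversion).
Of the 12 differences, 6 transitions and 6 transversions over 38 sites: P = 6/38 = 0.157895, Q = 6/38 = 0.157895.
d = −0.5·ln(0.526315) − 0.25·ln(0.684210) = −0.5·(-0.641855) − 0.25·(-0.379490) = 0.4158.

0.4158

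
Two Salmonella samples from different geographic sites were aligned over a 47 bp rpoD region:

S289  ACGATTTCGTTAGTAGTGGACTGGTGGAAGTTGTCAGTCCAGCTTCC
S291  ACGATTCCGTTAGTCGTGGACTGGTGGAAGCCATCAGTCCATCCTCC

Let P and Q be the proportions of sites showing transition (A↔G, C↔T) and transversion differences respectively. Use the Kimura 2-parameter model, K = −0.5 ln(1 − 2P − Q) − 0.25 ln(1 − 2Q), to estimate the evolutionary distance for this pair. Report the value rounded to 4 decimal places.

0.1696

The sequences differ at positions 7 (T/C, transition), 15 (A/C, transversion), 31 (T/C, transition), 32 (T/C, transition), 33 (G/A, transition), 42 (G/T, transversion), 44 (T/C, transition).
Of the 7 differences, 5 transitions and 2 transversions over 47 sites: P = 5/47 = 0.106383, Q = 2/47 = 0.042553.
d = −0.5·ln(0.744681) − 0.25·ln(0.914894) = −0.5·(-0.294799) − 0.25·(-0.088947) = 0.1696.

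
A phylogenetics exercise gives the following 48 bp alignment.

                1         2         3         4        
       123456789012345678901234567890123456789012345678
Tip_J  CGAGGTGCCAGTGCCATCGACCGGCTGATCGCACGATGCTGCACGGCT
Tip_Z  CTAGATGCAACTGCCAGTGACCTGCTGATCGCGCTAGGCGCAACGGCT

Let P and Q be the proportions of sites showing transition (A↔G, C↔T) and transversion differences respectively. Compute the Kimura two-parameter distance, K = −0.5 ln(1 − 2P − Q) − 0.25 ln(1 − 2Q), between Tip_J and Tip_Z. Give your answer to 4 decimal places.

Differing sites — 2:G/T (Tv); 5:G/A (Ti); 9:C/A (Tv); 11:G/C (Tv); 17:T/G (Tv); 18:C/T (Ti); 23:G/T (Tv); 33:A/G (Ti); 35:G/T (Tv); 37:T/G (Tv); 40:T/G (Tv); 41:G/C (Tv); 42:C/A (Tv).
Of the 13 differences, 3 transitions and 10 transversions over 48 sites: P = 3/48 = 0.062500, Q = 10/48 = 0.208333.
d = −0.5·ln(0.666667) − 0.25·ln(0.583334) = −0.5·(-0.405465) − 0.25·(-0.538995) = 0.3375.

0.3375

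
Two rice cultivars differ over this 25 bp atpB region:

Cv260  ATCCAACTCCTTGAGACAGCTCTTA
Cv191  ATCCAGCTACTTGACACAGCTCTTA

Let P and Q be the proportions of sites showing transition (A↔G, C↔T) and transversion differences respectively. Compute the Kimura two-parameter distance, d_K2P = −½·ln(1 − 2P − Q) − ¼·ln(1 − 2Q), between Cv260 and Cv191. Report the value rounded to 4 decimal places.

Mismatches occur at site 6 (A→G, transition), site 9 (C→A, transversion), site 15 (G→C, transversion).
Of the 3 differences, 1 transition and 2 transversions over 25 sites: P = 1/25 = 0.040000, Q = 2/25 = 0.080000.
d = −0.5·ln(0.840000) − 0.25·ln(0.840000) = −0.5·(-0.174353) − 0.25·(-0.174353) = 0.1308.

0.1308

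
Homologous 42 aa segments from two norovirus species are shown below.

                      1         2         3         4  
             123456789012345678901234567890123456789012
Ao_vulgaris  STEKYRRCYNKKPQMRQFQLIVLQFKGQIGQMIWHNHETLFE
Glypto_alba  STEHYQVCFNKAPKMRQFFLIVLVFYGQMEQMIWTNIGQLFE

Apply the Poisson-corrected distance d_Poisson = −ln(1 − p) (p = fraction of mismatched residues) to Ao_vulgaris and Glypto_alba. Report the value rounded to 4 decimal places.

0.4418

Differing sites — 4:K/H; 6:R/Q; 7:R/V; 9:Y/F; 12:K/A; 14:Q/K; 19:Q/F; 24:Q/V; 26:K/Y; 29:I/M; 30:G/E; 35:H/T; 37:H/I; 38:E/G; 39:T/Q.
p = 15/42 = 0.357143.
d = −ln(1 − 0.357143) = −ln(0.642857) = 0.4418.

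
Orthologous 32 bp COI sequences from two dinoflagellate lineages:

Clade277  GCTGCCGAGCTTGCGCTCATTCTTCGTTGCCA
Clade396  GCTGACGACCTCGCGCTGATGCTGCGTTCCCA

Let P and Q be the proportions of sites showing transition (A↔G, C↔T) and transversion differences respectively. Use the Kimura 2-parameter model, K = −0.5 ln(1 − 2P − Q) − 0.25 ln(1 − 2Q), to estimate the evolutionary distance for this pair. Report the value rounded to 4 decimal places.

0.2613

Differing sites — 5:C/A (Tv); 9:G/C (Tv); 12:T/C (Ti); 18:C/G (Tv); 21:T/G (Tv); 24:T/G (Tv); 29:G/C (Tv).
Of the 7 differences, 1 transition and 6 transversions over 32 sites: P = 1/32 = 0.031250, Q = 6/32 = 0.187500.
d = −0.5·ln(0.750000) − 0.25·ln(0.625000) = −0.5·(-0.287682) − 0.25·(-0.470004) = 0.2613.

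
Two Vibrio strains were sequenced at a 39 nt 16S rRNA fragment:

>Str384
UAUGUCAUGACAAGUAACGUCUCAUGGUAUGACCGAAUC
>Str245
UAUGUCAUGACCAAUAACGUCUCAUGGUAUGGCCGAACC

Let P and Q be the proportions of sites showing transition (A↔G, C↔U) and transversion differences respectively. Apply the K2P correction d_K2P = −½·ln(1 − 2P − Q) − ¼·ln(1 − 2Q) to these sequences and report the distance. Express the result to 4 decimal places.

0.1121

Mismatches occur at site 12 (A/C, transversion), site 14 (G/A, transition), site 32 (A/G, transition), site 38 (U/C, transition).
Of the 4 differences, 3 transitions and 1 transversion over 39 sites: P = 3/39 = 0.076923, Q = 1/39 = 0.025641.
d = −0.5·ln(0.820513) − 0.25·ln(0.948718) = −0.5·(-0.197826) − 0.25·(-0.052644) = 0.1121.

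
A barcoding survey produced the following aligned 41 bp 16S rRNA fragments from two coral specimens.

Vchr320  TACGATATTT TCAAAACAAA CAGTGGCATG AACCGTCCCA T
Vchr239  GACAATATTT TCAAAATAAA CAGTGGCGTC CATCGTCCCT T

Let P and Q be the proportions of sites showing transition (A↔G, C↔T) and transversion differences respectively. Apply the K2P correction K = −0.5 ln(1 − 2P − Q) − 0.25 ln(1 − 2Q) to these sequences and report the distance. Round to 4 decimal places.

The sequences differ at positions 1 (T/G, transversion), 4 (G/A, transition), 17 (C/T, transition), 28 (A/G, transition), 30 (G/C, transversion), 31 (A/C, transversion), 33 (C/T, transition), 40 (A/T, transversion).
Of the 8 differences, 4 transitions and 4 transversions over 41 sites: P = 4/41 = 0.097561, Q = 4/41 = 0.097561.
d = −0.5·ln(0.707317) − 0.25·ln(0.804878) = −0.5·(-0.346276) − 0.25·(-0.217065) = 0.2274.

0.2274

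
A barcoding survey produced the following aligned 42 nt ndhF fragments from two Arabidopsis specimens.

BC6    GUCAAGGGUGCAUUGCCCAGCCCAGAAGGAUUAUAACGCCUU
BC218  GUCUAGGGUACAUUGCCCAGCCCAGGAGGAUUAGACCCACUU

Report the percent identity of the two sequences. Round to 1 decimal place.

Mismatches occur at site 4 (A→U), site 10 (G→A), site 26 (A→G), site 34 (U→G), site 36 (A→C), site 38 (G→C), site 39 (C→A).
35 of the 42 sites match, so the percent identity is 35/42 × 100 = 83.3%.

83.3%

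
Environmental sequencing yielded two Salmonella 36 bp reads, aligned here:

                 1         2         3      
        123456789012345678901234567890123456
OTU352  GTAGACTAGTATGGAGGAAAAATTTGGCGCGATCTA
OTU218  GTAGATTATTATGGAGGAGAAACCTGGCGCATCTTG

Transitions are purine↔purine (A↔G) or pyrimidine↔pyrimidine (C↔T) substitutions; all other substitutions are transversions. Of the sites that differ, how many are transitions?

8

The sequences differ at positions 6 (C/T, transition), 9 (G/T, transversion), 19 (A/G, transition), 23 (T/C, transition), 24 (T/C, transition), 31 (G/A, transition), 32 (A/T, transversion), 33 (T/C, transition), 34 (C/T, transition), 36 (A/G, transition).
Of the 10 differences, 8 transitions and 2 transversions, so the answer is 8.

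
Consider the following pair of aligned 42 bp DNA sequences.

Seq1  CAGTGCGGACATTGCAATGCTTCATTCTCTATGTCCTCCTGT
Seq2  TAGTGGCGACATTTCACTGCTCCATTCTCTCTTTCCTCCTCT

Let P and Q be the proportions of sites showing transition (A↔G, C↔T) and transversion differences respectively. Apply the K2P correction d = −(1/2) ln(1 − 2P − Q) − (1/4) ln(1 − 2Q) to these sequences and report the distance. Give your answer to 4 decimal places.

0.2532

The sequences differ at positions 1 (C/T, transition), 6 (C/G, transversion), 7 (G/C, transversion), 14 (G/T, transversion), 17 (A/C, transversion), 22 (T/C, transition), 31 (A/C, transversion), 33 (G/T, transversion), 41 (G/C, transversion).
Of the 9 differences, 2 transitions and 7 transversions over 42 sites: P = 2/42 = 0.047619, Q = 7/42 = 0.166667.
d = −0.5·ln(0.738095) − 0.25·ln(0.666666) = −0.5·(-0.303683) − 0.25·(-0.405466) = 0.2532.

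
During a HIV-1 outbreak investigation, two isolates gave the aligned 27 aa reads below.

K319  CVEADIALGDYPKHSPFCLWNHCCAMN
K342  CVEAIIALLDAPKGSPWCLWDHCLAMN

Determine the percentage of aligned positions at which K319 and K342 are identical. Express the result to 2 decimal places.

74.07%

The sequences differ at positions 5 (D/I), 9 (G/L), 11 (Y/A), 14 (H/G), 17 (F/W), 21 (N/D), 24 (C/L).
20 of the 27 sites match, so the percent identity is 20/27 × 100 = 74.07%.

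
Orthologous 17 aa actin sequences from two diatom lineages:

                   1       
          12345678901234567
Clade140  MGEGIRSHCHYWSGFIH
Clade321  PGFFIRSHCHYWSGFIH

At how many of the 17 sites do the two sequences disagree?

The sequences differ at positions 1 (M/P), 3 (E/F), 4 (G/F).
That gives 3 mismatches out of 17 aligned sites, so the Hamming distance is 3.

3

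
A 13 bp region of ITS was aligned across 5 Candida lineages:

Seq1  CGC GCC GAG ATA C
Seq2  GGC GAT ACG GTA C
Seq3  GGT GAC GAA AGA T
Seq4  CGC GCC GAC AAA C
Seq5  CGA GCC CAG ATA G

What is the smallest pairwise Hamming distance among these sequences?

Pairwise Hamming distances:
  Seq1 vs Seq2: 6
  Seq1 vs Seq3: 6
  Seq1 vs Seq4: 2
  Seq1 vs Seq5: 3
  Seq2 vs Seq3: 8
  Seq2 vs Seq4: 8
  Seq2 vs Seq5: 8
  Seq3 vs Seq4: 6
  Seq3 vs Seq5: 7
  Seq4 vs Seq5: 5
The smallest is 2, between Seq1 and Seq4.

2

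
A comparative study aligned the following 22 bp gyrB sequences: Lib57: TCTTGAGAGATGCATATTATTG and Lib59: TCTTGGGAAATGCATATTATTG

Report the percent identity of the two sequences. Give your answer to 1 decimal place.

90.9%

The sequences differ at positions 6 (A/G), 9 (G/A).
20 of the 22 sites match, so the percent identity is 20/22 × 100 = 90.9%.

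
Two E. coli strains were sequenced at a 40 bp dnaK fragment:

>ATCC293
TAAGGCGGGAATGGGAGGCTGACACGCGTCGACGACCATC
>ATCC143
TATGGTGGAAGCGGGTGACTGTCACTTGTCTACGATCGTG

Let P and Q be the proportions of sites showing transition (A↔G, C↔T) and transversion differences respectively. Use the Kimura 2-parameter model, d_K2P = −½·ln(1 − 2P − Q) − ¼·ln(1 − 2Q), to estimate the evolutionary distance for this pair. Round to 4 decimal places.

Mismatches occur at site 3 (A/T, transversion), site 6 (C/T, transition), site 9 (G/A, transition), site 11 (A/G, transition), site 12 (T/C, transition), site 16 (A/T, transversion), site 18 (G/A, transition), site 22 (A/T, transversion), site 26 (G/T, transversion), site 27 (C/T, transition), site 31 (G/T, transversion), site 36 (C/T, transition), site 38 (A/G, transition), site 40 (C/G, transversion).
Of the 14 differences, 8 transitions and 6 transversions over 40 sites: P = 8/40 = 0.200000, Q = 6/40 = 0.150000.
d = −0.5·ln(0.450000) − 0.25·ln(0.700000) = −0.5·(-0.798508) − 0.25·(-0.356675) = 0.4884.

0.4884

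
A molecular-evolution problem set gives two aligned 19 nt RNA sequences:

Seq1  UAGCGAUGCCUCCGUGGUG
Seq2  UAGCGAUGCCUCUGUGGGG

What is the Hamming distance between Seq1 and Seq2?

2

The sequences differ at positions 13 (C/U), 18 (U/G).
That gives 2 mismatches out of 19 aligned sites, so the Hamming distance is 2.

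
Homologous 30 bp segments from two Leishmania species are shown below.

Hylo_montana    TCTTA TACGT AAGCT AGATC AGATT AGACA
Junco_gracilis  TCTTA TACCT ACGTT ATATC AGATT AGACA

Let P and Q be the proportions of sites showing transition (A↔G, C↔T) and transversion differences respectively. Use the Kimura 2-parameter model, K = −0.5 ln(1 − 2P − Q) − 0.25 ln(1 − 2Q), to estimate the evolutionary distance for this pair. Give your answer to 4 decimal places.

Mismatches occur at site 9 (G→C, transversion), site 12 (A→C, transversion), site 14 (C→T, transition), site 17 (G→T, transversion).
Of the 4 differences, 1 transition and 3 transversions over 30 sites: P = 1/30 = 0.033333, Q = 3/30 = 0.100000.
d = −0.5·ln(0.833334) − 0.25·ln(0.800000) = −0.5·(-0.182321) − 0.25·(-0.223144) = 0.1469.

0.1469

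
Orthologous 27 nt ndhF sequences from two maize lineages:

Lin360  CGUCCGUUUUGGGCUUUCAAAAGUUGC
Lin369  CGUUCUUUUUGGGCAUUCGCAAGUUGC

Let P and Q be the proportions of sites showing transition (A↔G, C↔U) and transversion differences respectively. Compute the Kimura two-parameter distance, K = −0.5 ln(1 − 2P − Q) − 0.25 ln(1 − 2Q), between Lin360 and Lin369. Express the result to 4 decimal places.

Differing sites — 4:C/U (Ti); 6:G/U (Tv); 15:U/A (Tv); 19:A/G (Ti); 20:A/C (Tv).
Of the 5 differences, 2 transitions and 3 transversions over 27 sites: P = 2/27 = 0.074074, Q = 3/27 = 0.111111.
d = −0.5·ln(0.740741) − 0.25·ln(0.777778) = −0.5·(-0.300104) − 0.25·(-0.251314) = 0.2129.

0.2129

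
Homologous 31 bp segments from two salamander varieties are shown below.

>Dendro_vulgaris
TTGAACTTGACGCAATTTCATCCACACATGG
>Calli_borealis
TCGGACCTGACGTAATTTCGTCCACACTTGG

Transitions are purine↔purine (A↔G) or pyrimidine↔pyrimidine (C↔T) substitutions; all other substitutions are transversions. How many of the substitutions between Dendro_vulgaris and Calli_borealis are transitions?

5

Differing sites — 2:T/C (Ti); 4:A/G (Ti); 7:T/C (Ti); 13:C/T (Ti); 20:A/G (Ti); 28:A/T (Tv).
Of the 6 differences, 5 transitions and 1 transversion, so the answer is 5.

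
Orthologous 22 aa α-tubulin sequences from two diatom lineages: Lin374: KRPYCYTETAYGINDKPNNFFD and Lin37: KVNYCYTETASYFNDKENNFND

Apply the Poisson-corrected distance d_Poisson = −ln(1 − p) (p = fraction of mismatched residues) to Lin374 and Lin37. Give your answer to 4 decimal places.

Differing sites — 2:R/V; 3:P/N; 11:Y/S; 12:G/Y; 13:I/F; 17:P/E; 21:F/N.
p = 7/22 = 0.318182.
d = −ln(1 − 0.318182) = −ln(0.681818) = 0.3830.

0.3830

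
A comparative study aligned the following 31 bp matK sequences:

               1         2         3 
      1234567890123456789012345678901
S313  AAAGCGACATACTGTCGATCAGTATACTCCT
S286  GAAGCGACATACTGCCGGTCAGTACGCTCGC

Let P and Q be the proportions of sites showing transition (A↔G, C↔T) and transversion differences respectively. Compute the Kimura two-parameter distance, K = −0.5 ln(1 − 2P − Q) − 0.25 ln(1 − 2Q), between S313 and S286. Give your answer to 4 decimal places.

0.2885

Mismatches occur at site 1 (A↔G, transition), site 15 (T↔C, transition), site 18 (A↔G, transition), site 25 (T↔C, transition), site 26 (A↔G, transition), site 30 (C↔G, transversion), site 31 (T↔C, transition).
Of the 7 differences, 6 transitions and 1 transversion over 31 sites: P = 6/31 = 0.193548, Q = 1/31 = 0.032258.
d = −0.5·ln(0.580646) − 0.25·ln(0.935484) = −0.5·(-0.543614) − 0.25·(-0.066691) = 0.2885.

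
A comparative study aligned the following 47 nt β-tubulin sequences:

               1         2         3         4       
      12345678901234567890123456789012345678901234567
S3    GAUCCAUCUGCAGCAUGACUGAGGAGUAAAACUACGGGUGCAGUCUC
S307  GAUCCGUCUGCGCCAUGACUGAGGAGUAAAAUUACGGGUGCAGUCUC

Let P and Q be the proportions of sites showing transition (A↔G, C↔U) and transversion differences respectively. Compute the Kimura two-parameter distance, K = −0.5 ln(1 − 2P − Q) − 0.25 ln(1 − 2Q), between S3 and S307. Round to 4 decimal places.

0.0915

Mismatches occur at site 6 (A↔G, transition), site 12 (A↔G, transition), site 13 (G↔C, transversion), site 32 (C↔U, transition).
Of the 4 differences, 3 transitions and 1 transversion over 47 sites: P = 3/47 = 0.063830, Q = 1/47 = 0.021277.
d = −0.5·ln(0.851063) − 0.25·ln(0.957446) = −0.5·(-0.161269) − 0.25·(-0.043486) = 0.0915.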